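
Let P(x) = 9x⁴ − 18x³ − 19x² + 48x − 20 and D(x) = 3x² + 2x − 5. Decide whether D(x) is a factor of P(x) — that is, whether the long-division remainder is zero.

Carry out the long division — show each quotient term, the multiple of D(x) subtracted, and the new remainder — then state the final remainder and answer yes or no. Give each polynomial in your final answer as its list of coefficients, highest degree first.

R = [0], so D(x) is a factor of P(x). yes

Step 1: lead(9x⁴ − 18x³ − 19x² + 48x − 20) ÷ lead(D) = 9x⁴ ÷ 3x² = 3x². Subtract (3x²)·D = 9x⁴ + 6x³ − 15x². Remainder: −24x³ − 4x² + 48x − 20.
Step 2: lead(−24x³ − 4x² + 48x − 20) ÷ lead(D) = −24x³ ÷ 3x² = −8x. Subtract (−8x)·D = −24x³ − 16x² + 40x. Remainder: 12x² + 8x − 20.
Step 3: lead(12x² + 8x − 20) ÷ lead(D) = 12x² ÷ 3x² = 4. Subtract (4)·D = 12x² + 8x − 20. Remainder: 0.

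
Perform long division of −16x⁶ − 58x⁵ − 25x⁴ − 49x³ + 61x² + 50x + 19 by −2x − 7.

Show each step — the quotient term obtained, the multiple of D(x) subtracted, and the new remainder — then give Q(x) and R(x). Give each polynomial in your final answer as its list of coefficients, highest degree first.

Step 1: lead(−16x⁶ − 58x⁵ − 25x⁴ − 49x³ + 61x² + 50x + 19) ÷ lead(D) = −16x⁶ ÷ −2x = 8x⁵. Subtract (8x⁵)·D = −16x⁶ − 56x⁵. Remainder: −2x⁵ − 25x⁴ − 49x³ + 61x² + 50x + 19.
Step 2: lead(−2x⁵ − 25x⁴ − 49x³ + 61x² + 50x + 19) ÷ lead(D) = −2x⁵ ÷ −2x = x⁴. Subtract (x⁴)·D = −2x⁵ − 7x⁴. Remainder: −18x⁴ − 49x³ + 61x² + 50x + 19.
Step 3: lead(−18x⁴ − 49x³ + 61x² + 50x + 19) ÷ lead(D) = −18x⁴ ÷ −2x = 9x³. Subtract (9x³)·D = −18x⁴ − 63x³. Remainder: 14x³ + 61x² + 50x + 19.
Step 4: lead(14x³ + 61x² + 50x + 19) ÷ lead(D) = 14x³ ÷ −2x = −7x². Subtract (−7x²)·D = 14x³ + 49x². Remainder: 12x² + 50x + 19.
Step 5: lead(12x² + 50x + 19) ÷ lead(D) = 12x² ÷ −2x = −6x. Subtract (−6x)·D = 12x² + 42x. Remainder: 8x + 19.
Step 6: lead(8x + 19) ÷ lead(D) = 8x ÷ −2x = −4. Subtract (−4)·D = 8x + 28. Remainder: −9.

Q = [8, 1, 9, -7, -6, -4]; R = [-9]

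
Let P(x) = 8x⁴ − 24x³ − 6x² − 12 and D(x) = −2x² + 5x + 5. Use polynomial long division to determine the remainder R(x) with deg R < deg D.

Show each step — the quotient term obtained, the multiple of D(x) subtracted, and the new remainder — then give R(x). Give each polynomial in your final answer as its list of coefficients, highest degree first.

Step 1: lead(8x⁴ − 24x³ − 6x² − 12) ÷ lead(D) = 8x⁴ ÷ −2x² = −4x². Subtract (−4x²)·D = 8x⁴ − 20x³ − 20x². Remainder: −4x³ + 14x² − 12.
Step 2: lead(−4x³ + 14x² − 12) ÷ lead(D) = −4x³ ÷ −2x² = 2x. Subtract (2x)·D = −4x³ + 10x² + 10x. Remainder: 4x² − 10x − 12.
Step 3: lead(4x² − 10x − 12) ÷ lead(D) = 4x² ÷ −2x² = −2. Subtract (−2)·D = 4x² − 10x − 10. Remainder: −2.

R = [-2]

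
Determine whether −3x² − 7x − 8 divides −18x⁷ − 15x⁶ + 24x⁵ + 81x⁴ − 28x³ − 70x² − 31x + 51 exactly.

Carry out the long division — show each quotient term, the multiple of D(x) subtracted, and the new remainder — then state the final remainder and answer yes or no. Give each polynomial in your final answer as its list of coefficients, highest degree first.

R = [-9, 3], so D(x) is not a factor of P(x). no

Step 1: lead(−18x⁷ − 15x⁶ + 24x⁵ + 81x⁴ − 28x³ − 70x² − 31x + 51) ÷ lead(D) = −18x⁷ ÷ −3x² = 6x⁵. Subtract (6x⁵)·D = −18x⁷ − 42x⁶ − 48x⁵. Remainder: 27x⁶ + 72x⁵ + 81x⁴ − 28x³ − 70x² − 31x + 51.
Step 2: lead(27x⁶ + 72x⁵ + 81x⁴ − 28x³ − 70x² − 31x + 51) ÷ lead(D) = 27x⁶ ÷ −3x² = −9x⁴. Subtract (−9x⁴)·D = 27x⁶ + 63x⁵ + 72x⁴. Remainder: 9x⁵ + 9x⁴ − 28x³ − 70x² − 31x + 51.
Step 3: lead(9x⁵ + 9x⁴ − 28x³ − 70x² − 31x + 51) ÷ lead(D) = 9x⁵ ÷ −3x² = −3x³. Subtract (−3x³)·D = 9x⁵ + 21x⁴ + 24x³. Remainder: −12x⁴ − 52x³ − 70x² − 31x + 51.
Step 4: lead(−12x⁴ − 52x³ − 70x² − 31x + 51) ÷ lead(D) = −12x⁴ ÷ −3x² = 4x². Subtract (4x²)·D = −12x⁴ − 28x³ − 32x². Remainder: −24x³ − 38x² − 31x + 51.
Step 5: lead(−24x³ − 38x² − 31x + 51) ÷ lead(D) = −24x³ ÷ −3x² = 8x. Subtract (8x)·D = −24x³ − 56x² − 64x. Remainder: 18x² + 33x + 51.
Step 6: lead(18x² + 33x + 51) ÷ lead(D) = 18x² ÷ −3x² = −6. Subtract (−6)·D = 18x² + 42x + 48. Remainder: −9x + 3.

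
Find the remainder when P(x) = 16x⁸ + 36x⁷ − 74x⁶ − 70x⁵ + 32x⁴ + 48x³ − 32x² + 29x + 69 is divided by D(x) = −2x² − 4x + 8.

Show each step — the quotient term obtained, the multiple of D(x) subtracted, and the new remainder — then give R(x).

R(x) = −3x + 5

Step 1: lead(16x⁸ + 36x⁷ − 74x⁶ − 70x⁵ + 32x⁴ + 48x³ − 32x² + 29x + 69) ÷ lead(D) = 16x⁸ ÷ −2x² = −8x⁶. Subtract (−8x⁶)·D = 16x⁸ + 32x⁷ − 64x⁶. Remainder: 4x⁷ − 10x⁶ − 70x⁵ + 32x⁴ + 48x³ − 32x² + 29x + 69.
Step 2: lead(4x⁷ − 10x⁶ − 70x⁵ + 32x⁴ + 48x³ − 32x² + 29x + 69) ÷ lead(D) = 4x⁷ ÷ −2x² = −2x⁵. Subtract (−2x⁵)·D = 4x⁷ + 8x⁶ − 16x⁵. Remainder: −18x⁶ − 54x⁵ + 32x⁴ + 48x³ − 32x² + 29x + 69.
Step 3: lead(−18x⁶ − 54x⁵ + 32x⁴ + 48x³ − 32x² + 29x + 69) ÷ lead(D) = −18x⁶ ÷ −2x² = 9x⁴. Subtract (9x⁴)·D = −18x⁶ − 36x⁵ + 72x⁴. Remainder: −18x⁵ − 40x⁴ + 48x³ − 32x² + 29x + 69.
Step 4: lead(−18x⁵ − 40x⁴ + 48x³ − 32x² + 29x + 69) ÷ lead(D) = −18x⁵ ÷ −2x² = 9x³. Subtract (9x³)·D = −18x⁵ − 36x⁴ + 72x³. Remainder: −4x⁴ − 24x³ − 32x² + 29x + 69.
Step 5: lead(−4x⁴ − 24x³ − 32x² + 29x + 69) ÷ lead(D) = −4x⁴ ÷ −2x² = 2x². Subtract (2x²)·D = −4x⁴ − 8x³ + 16x². Remainder: −16x³ − 48x² + 29x + 69.
Step 6: lead(−16x³ − 48x² + 29x + 69) ÷ lead(D) = −16x³ ÷ −2x² = 8x. Subtract (8x)·D = −16x³ − 32x² + 64x. Remainder: −16x² − 35x + 69.
Step 7: lead(−16x² − 35x + 69) ÷ lead(D) = −16x² ÷ −2x² = 8. Subtract (8)·D = −16x² − 32x + 64. Remainder: −3x + 5.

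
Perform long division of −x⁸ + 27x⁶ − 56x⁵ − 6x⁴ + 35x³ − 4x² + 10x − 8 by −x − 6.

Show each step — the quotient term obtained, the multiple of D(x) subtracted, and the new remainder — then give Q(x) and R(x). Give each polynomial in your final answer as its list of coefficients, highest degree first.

Step 1: lead(−x⁸ + 27x⁶ − 56x⁵ − 6x⁴ + 35x³ − 4x² + 10x − 8) ÷ lead(D) = −x⁸ ÷ −x = x⁷. Subtract (x⁷)·D = −x⁸ − 6x⁷. Remainder: 6x⁷ + 27x⁶ − 56x⁵ − 6x⁴ + 35x³ − 4x² + 10x − 8.
Step 2: lead(6x⁷ + 27x⁶ − 56x⁵ − 6x⁴ + 35x³ − 4x² + 10x − 8) ÷ lead(D) = 6x⁷ ÷ −x = −6x⁶. Subtract (−6x⁶)·D = 6x⁷ + 36x⁶. Remainder: −9x⁶ − 56x⁵ − 6x⁴ + 35x³ − 4x² + 10x − 8.
Step 3: lead(−9x⁶ − 56x⁵ − 6x⁴ + 35x³ − 4x² + 10x − 8) ÷ lead(D) = −9x⁶ ÷ −x = 9x⁵. Subtract (9x⁵)·D = −9x⁶ − 54x⁵. Remainder: −2x⁵ − 6x⁴ + 35x³ − 4x² + 10x − 8.
Step 4: lead(−2x⁵ − 6x⁴ + 35x³ − 4x² + 10x − 8) ÷ lead(D) = −2x⁵ ÷ −x = 2x⁴. Subtract (2x⁴)·D = −2x⁵ − 12x⁴. Remainder: 6x⁴ + 35x³ − 4x² + 10x − 8.
Step 5: lead(6x⁴ + 35x³ − 4x² + 10x − 8) ÷ lead(D) = 6x⁴ ÷ −x = −6x³. Subtract (−6x³)·D = 6x⁴ + 36x³. Remainder: −x³ − 4x² + 10x − 8.
Step 6: lead(−x³ − 4x² + 10x − 8) ÷ lead(D) = −x³ ÷ −x = x². Subtract (x²)·D = −x³ − 6x². Remainder: 2x² + 10x − 8.
Step 7: lead(2x² + 10x − 8) ÷ lead(D) = 2x² ÷ −x = −2x. Subtract (−2x)·D = 2x² + 12x. Remainder: −2x − 8.
Step 8: lead(−2x − 8) ÷ lead(D) = −2x ÷ −x = 2. Subtract (2)·D = −2x − 12. Remainder: 4.

Q = [1, -6, 9, 2, -6, 1, -2, 2]; R = [4]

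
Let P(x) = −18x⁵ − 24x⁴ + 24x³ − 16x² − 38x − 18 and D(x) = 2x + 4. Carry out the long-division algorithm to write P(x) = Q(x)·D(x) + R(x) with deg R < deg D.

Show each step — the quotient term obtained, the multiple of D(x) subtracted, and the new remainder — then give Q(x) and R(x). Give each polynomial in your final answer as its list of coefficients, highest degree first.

Step 1: lead(−18x⁵ − 24x⁴ + 24x³ − 16x² − 38x − 18) ÷ lead(D) = −18x⁵ ÷ 2x = −9x⁴. Subtract (−9x⁴)·D = −18x⁵ − 36x⁴. Remainder: 12x⁴ + 24x³ − 16x² − 38x − 18.
Step 2: lead(12x⁴ + 24x³ − 16x² − 38x − 18) ÷ lead(D) = 12x⁴ ÷ 2x = 6x³. Subtract (6x³)·D = 12x⁴ + 24x³. Remainder: −16x² − 38x − 18.
Step 3: lead(−16x² − 38x − 18) ÷ lead(D) = −16x² ÷ 2x = −8x. Subtract (−8x)·D = −16x² − 32x. Remainder: −6x − 18.
Step 4: lead(−6x − 18) ÷ lead(D) = −6x ÷ 2x = −3. Subtract (−3)·D = −6x − 12. Remainder: −6.

Q = [-9, 6, 0, -8, -3]; R = [-6]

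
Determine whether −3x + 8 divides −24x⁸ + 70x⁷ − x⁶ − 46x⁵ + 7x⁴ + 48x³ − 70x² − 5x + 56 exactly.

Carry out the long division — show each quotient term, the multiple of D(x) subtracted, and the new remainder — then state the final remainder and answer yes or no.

R(x) = 0, so D(x) is a factor of P(x). yes

Step 1: lead(−24x⁸ + 70x⁷ − x⁶ − 46x⁵ + 7x⁴ + 48x³ − 70x² − 5x + 56) ÷ lead(D) = −24x⁸ ÷ −3x = 8x⁷. Subtract (8x⁷)·D = −24x⁸ + 64x⁷. Remainder: 6x⁷ − x⁶ − 46x⁵ + 7x⁴ + 48x³ − 70x² − 5x + 56.
Step 2: lead(6x⁷ − x⁶ − 46x⁵ + 7x⁴ + 48x³ − 70x² − 5x + 56) ÷ lead(D) = 6x⁷ ÷ −3x = −2x⁶. Subtract (−2x⁶)·D = 6x⁷ − 16x⁶. Remainder: 15x⁶ − 46x⁵ + 7x⁴ + 48x³ − 70x² − 5x + 56.
Step 3: lead(15x⁶ − 46x⁵ + 7x⁴ + 48x³ − 70x² − 5x + 56) ÷ lead(D) = 15x⁶ ÷ −3x = −5x⁵. Subtract (−5x⁵)·D = 15x⁶ − 40x⁵. Remainder: −6x⁵ + 7x⁴ + 48x³ − 70x² − 5x + 56.
Step 4: lead(−6x⁵ + 7x⁴ + 48x³ − 70x² − 5x + 56) ÷ lead(D) = −6x⁵ ÷ −3x = 2x⁴. Subtract (2x⁴)·D = −6x⁵ + 16x⁴. Remainder: −9x⁴ + 48x³ − 70x² − 5x + 56.
Step 5: lead(−9x⁴ + 48x³ − 70x² − 5x + 56) ÷ lead(D) = −9x⁴ ÷ −3x = 3x³. Subtract (3x³)·D = −9x⁴ + 24x³. Remainder: 24x³ − 70x² − 5x + 56.
Step 6: lead(24x³ − 70x² − 5x + 56) ÷ lead(D) = 24x³ ÷ −3x = −8x². Subtract (−8x²)·D = 24x³ − 64x². Remainder: −6x² − 5x + 56.
Step 7: lead(−6x² − 5x + 56) ÷ lead(D) = −6x² ÷ −3x = 2x. Subtract (2x)·D = −6x² + 16x. Remainder: −21x + 56.
Step 8: lead(−21x + 56) ÷ lead(D) = −21x ÷ −3x = 7. Subtract (7)·D = −21x + 56. Remainder: 0.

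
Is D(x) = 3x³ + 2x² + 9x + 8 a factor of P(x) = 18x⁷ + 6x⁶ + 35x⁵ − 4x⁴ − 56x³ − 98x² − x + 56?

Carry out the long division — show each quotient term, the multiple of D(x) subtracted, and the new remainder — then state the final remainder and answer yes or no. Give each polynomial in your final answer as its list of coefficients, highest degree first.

R = [0], so D(x) is a factor of P(x). yes

Step 1: lead(18x⁷ + 6x⁶ + 35x⁵ − 4x⁴ − 56x³ − 98x² − x + 56) ÷ lead(D) = 18x⁷ ÷ 3x³ = 6x⁴. Subtract (6x⁴)·D = 18x⁷ + 12x⁶ + 54x⁵ + 48x⁴. Remainder: −6x⁶ − 19x⁵ − 52x⁴ − 56x³ − 98x² − x + 56.
Step 2: lead(−6x⁶ − 19x⁵ − 52x⁴ − 56x³ − 98x² − x + 56) ÷ lead(D) = −6x⁶ ÷ 3x³ = −2x³. Subtract (−2x³)·D = −6x⁶ − 4x⁵ − 18x⁴ − 16x³. Remainder: −15x⁵ − 34x⁴ − 40x³ − 98x² − x + 56.
Step 3: lead(−15x⁵ − 34x⁴ − 40x³ − 98x² − x + 56) ÷ lead(D) = −15x⁵ ÷ 3x³ = −5x². Subtract (−5x²)·D = −15x⁵ − 10x⁴ − 45x³ − 40x². Remainder: −24x⁴ + 5x³ − 58x² − x + 56.
Step 4: lead(−24x⁴ + 5x³ − 58x² − x + 56) ÷ lead(D) = −24x⁴ ÷ 3x³ = −8x. Subtract (−8x)·D = −24x⁴ − 16x³ − 72x² − 64x. Remainder: 21x³ + 14x² + 63x + 56.
Step 5: lead(21x³ + 14x² + 63x + 56) ÷ lead(D) = 21x³ ÷ 3x³ = 7. Subtract (7)·D = 21x³ + 14x² + 63x + 56. Remainder: 0.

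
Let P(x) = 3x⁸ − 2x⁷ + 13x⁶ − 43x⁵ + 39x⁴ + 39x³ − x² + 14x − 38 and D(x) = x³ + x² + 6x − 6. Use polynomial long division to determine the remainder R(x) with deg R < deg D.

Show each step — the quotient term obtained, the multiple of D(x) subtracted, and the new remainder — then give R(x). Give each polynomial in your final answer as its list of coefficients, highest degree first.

Step 1: lead(3x⁸ − 2x⁷ + 13x⁶ − 43x⁵ + 39x⁴ + 39x³ − x² + 14x − 38) ÷ lead(D) = 3x⁸ ÷ x³ = 3x⁵. Subtract (3x⁵)·D = 3x⁸ + 3x⁷ + 18x⁶ − 18x⁵. Remainder: −5x⁷ − 5x⁶ − 25x⁵ + 39x⁴ + 39x³ − x² + 14x − 38.
Step 2: lead(−5x⁷ − 5x⁶ − 25x⁵ + 39x⁴ + 39x³ − x² + 14x − 38) ÷ lead(D) = −5x⁷ ÷ x³ = −5x⁴. Subtract (−5x⁴)·D = −5x⁷ − 5x⁶ − 30x⁵ + 30x⁴. Remainder: 5x⁵ + 9x⁴ + 39x³ − x² + 14x − 38.
Step 3: lead(5x⁵ + 9x⁴ + 39x³ − x² + 14x − 38) ÷ lead(D) = 5x⁵ ÷ x³ = 5x². Subtract (5x²)·D = 5x⁵ + 5x⁴ + 30x³ − 30x². Remainder: 4x⁴ + 9x³ + 29x² + 14x − 38.
Step 4: lead(4x⁴ + 9x³ + 29x² + 14x − 38) ÷ lead(D) = 4x⁴ ÷ x³ = 4x. Subtract (4x)·D = 4x⁴ + 4x³ + 24x² − 24x. Remainder: 5x³ + 5x² + 38x − 38.
Step 5: lead(5x³ + 5x² + 38x − 38) ÷ lead(D) = 5x³ ÷ x³ = 5. Subtract (5)·D = 5x³ + 5x² + 30x − 30. Remainder: 8x − 8.

R = [8, -8]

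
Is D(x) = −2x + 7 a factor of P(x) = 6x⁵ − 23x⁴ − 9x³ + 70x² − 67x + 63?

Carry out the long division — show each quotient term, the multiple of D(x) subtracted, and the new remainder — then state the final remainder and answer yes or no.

Step 1: lead(6x⁵ − 23x⁴ − 9x³ + 70x² − 67x + 63) ÷ lead(D) = 6x⁵ ÷ −2x = −3x⁴. Subtract (−3x⁴)·D = 6x⁵ − 21x⁴. Remainder: −2x⁴ − 9x³ + 70x² − 67x + 63.
Step 2: lead(−2x⁴ − 9x³ + 70x² − 67x + 63) ÷ lead(D) = −2x⁴ ÷ −2x = x³. Subtract (x³)·D = −2x⁴ + 7x³. Remainder: −16x³ + 70x² − 67x + 63.
Step 3: lead(−16x³ + 70x² − 67x + 63) ÷ lead(D) = −16x³ ÷ −2x = 8x². Subtract (8x²)·D = −16x³ + 56x². Remainder: 14x² − 67x + 63.
Step 4: lead(14x² − 67x + 63) ÷ lead(D) = 14x² ÷ −2x = −7x. Subtract (−7x)·D = 14x² − 49x. Remainder: −18x + 63.
Step 5: lead(−18x + 63) ÷ lead(D) = −18x ÷ −2x = 9. Subtract (9)·D = −18x + 63. Remainder: 0.

R(x) = 0, so D(x) is a factor of P(x). yes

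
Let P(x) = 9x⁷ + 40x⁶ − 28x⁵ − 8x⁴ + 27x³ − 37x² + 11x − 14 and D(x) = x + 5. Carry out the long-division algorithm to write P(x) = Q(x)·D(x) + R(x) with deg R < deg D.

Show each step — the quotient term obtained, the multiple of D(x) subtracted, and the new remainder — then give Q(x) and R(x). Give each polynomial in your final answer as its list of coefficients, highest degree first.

Step 1: lead(9x⁷ + 40x⁶ − 28x⁵ − 8x⁴ + 27x³ − 37x² + 11x − 14) ÷ lead(D) = 9x⁷ ÷ x = 9x⁶. Subtract (9x⁶)·D = 9x⁷ + 45x⁶. Remainder: −5x⁶ − 28x⁵ − 8x⁴ + 27x³ − 37x² + 11x − 14.
Step 2: lead(−5x⁶ − 28x⁵ − 8x⁴ + 27x³ − 37x² + 11x − 14) ÷ lead(D) = −5x⁶ ÷ x = −5x⁵. Subtract (−5x⁵)·D = −5x⁶ − 25x⁵. Remainder: −3x⁵ − 8x⁴ + 27x³ − 37x² + 11x − 14.
Step 3: lead(−3x⁵ − 8x⁴ + 27x³ − 37x² + 11x − 14) ÷ lead(D) = −3x⁵ ÷ x = −3x⁴. Subtract (−3x⁴)·D = −3x⁵ − 15x⁴. Remainder: 7x⁴ + 27x³ − 37x² + 11x − 14.
Step 4: lead(7x⁴ + 27x³ − 37x² + 11x − 14) ÷ lead(D) = 7x⁴ ÷ x = 7x³. Subtract (7x³)·D = 7x⁴ + 35x³. Remainder: −8x³ − 37x² + 11x − 14.
Step 5: lead(−8x³ − 37x² + 11x − 14) ÷ lead(D) = −8x³ ÷ x = −8x². Subtract (−8x²)·D = −8x³ − 40x². Remainder: 3x² + 11x − 14.
Step 6: lead(3x² + 11x − 14) ÷ lead(D) = 3x² ÷ x = 3x. Subtract (3x)·D = 3x² + 15x. Remainder: −4x − 14.
Step 7: lead(−4x − 14) ÷ lead(D) = −4x ÷ x = −4. Subtract (−4)·D = −4x − 20. Remainder: 6.

Q = [9, -5, -3, 7, -8, 3, -4]; R = [6]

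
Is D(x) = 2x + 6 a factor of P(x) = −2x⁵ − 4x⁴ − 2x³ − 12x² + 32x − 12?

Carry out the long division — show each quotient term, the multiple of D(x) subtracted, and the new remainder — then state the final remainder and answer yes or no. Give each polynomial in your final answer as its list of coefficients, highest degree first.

R = [0], so D(x) is a factor of P(x). yes

Step 1: lead(−2x⁵ − 4x⁴ − 2x³ − 12x² + 32x − 12) ÷ lead(D) = −2x⁵ ÷ 2x = −x⁴. Subtract (−x⁴)·D = −2x⁵ − 6x⁴. Remainder: 2x⁴ − 2x³ − 12x² + 32x − 12.
Step 2: lead(2x⁴ − 2x³ − 12x² + 32x − 12) ÷ lead(D) = 2x⁴ ÷ 2x = x³. Subtract (x³)·D = 2x⁴ + 6x³. Remainder: −8x³ − 12x² + 32x − 12.
Step 3: lead(−8x³ − 12x² + 32x − 12) ÷ lead(D) = −8x³ ÷ 2x = −4x². Subtract (−4x²)·D = −8x³ − 24x². Remainder: 12x² + 32x − 12.
Step 4: lead(12x² + 32x − 12) ÷ lead(D) = 12x² ÷ 2x = 6x. Subtract (6x)·D = 12x² + 36x. Remainder: −4x − 12.
Step 5: lead(−4x − 12) ÷ lead(D) = −4x ÷ 2x = −2. Subtract (−2)·D = −4x − 12. Remainder: 0.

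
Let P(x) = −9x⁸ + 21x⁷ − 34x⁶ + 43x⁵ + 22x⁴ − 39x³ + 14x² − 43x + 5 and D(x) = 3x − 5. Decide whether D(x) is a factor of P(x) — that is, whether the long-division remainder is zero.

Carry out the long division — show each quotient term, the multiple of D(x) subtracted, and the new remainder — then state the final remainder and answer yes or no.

Step 1: lead(−9x⁸ + 21x⁷ − 34x⁶ + 43x⁵ + 22x⁴ − 39x³ + 14x² − 43x + 5) ÷ lead(D) = −9x⁸ ÷ 3x = −3x⁷. Subtract (−3x⁷)·D = −9x⁸ + 15x⁷. Remainder: 6x⁷ − 34x⁶ + 43x⁵ + 22x⁴ − 39x³ + 14x² − 43x + 5.
Step 2: lead(6x⁷ − 34x⁶ + 43x⁵ + 22x⁴ − 39x³ + 14x² − 43x + 5) ÷ lead(D) = 6x⁷ ÷ 3x = 2x⁶. Subtract (2x⁶)·D = 6x⁷ − 10x⁶. Remainder: −24x⁶ + 43x⁵ + 22x⁴ − 39x³ + 14x² − 43x + 5.
Step 3: lead(−24x⁶ + 43x⁵ + 22x⁴ − 39x³ + 14x² − 43x + 5) ÷ lead(D) = −24x⁶ ÷ 3x = −8x⁵. Subtract (−8x⁵)·D = −24x⁶ + 40x⁵. Remainder: 3x⁵ + 22x⁴ − 39x³ + 14x² − 43x + 5.
Step 4: lead(3x⁵ + 22x⁴ − 39x³ + 14x² − 43x + 5) ÷ lead(D) = 3x⁵ ÷ 3x = x⁴. Subtract (x⁴)·D = 3x⁵ − 5x⁴. Remainder: 27x⁴ − 39x³ + 14x² − 43x + 5.
Step 5: lead(27x⁴ − 39x³ + 14x² − 43x + 5) ÷ lead(D) = 27x⁴ ÷ 3x = 9x³. Subtract (9x³)·D = 27x⁴ − 45x³. Remainder: 6x³ + 14x² − 43x + 5.
Step 6: lead(6x³ + 14x² − 43x + 5) ÷ lead(D) = 6x³ ÷ 3x = 2x². Subtract (2x²)·D = 6x³ − 10x². Remainder: 24x² − 43x + 5.
Step 7: lead(24x² − 43x + 5) ÷ lead(D) = 24x² ÷ 3x = 8x. Subtract (8x)·D = 24x² − 40x. Remainder: −3x + 5.
Step 8: lead(−3x + 5) ÷ lead(D) = −3x ÷ 3x = −1. Subtract (−1)·D = −3x + 5. Remainder: 0.

R(x) = 0, so D(x) is a factor of P(x). yes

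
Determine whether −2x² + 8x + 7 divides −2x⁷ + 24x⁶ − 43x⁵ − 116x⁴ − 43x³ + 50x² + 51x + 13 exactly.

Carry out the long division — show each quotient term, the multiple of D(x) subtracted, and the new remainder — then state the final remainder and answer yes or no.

R(x) = −1, so D(x) is not a factor of P(x). no

Step 1: lead(−2x⁷ + 24x⁶ − 43x⁵ − 116x⁴ − 43x³ + 50x² + 51x + 13) ÷ lead(D) = −2x⁷ ÷ −2x² = x⁵. Subtract (x⁵)·D = −2x⁷ + 8x⁶ + 7x⁵. Remainder: 16x⁶ − 50x⁵ − 116x⁴ − 43x³ + 50x² + 51x + 13.
Step 2: lead(16x⁶ − 50x⁵ − 116x⁴ − 43x³ + 50x² + 51x + 13) ÷ lead(D) = 16x⁶ ÷ −2x² = −8x⁴. Subtract (−8x⁴)·D = 16x⁶ − 64x⁵ − 56x⁴. Remainder: 14x⁵ − 60x⁴ − 43x³ + 50x² + 51x + 13.
Step 3: lead(14x⁵ − 60x⁴ − 43x³ + 50x² + 51x + 13) ÷ lead(D) = 14x⁵ ÷ −2x² = −7x³. Subtract (−7x³)·D = 14x⁵ − 56x⁴ − 49x³. Remainder: −4x⁴ + 6x³ + 50x² + 51x + 13.
Step 4: lead(−4x⁴ + 6x³ + 50x² + 51x + 13) ÷ lead(D) = −4x⁴ ÷ −2x² = 2x². Subtract (2x²)·D = −4x⁴ + 16x³ + 14x². Remainder: −10x³ + 36x² + 51x + 13.
Step 5: lead(−10x³ + 36x² + 51x + 13) ÷ lead(D) = −10x³ ÷ −2x² = 5x. Subtract (5x)·D = −10x³ + 40x² + 35x. Remainder: −4x² + 16x + 13.
Step 6: lead(−4x² + 16x + 13) ÷ lead(D) = −4x² ÷ −2x² = 2. Subtract (2)·D = −4x² + 16x + 14. Remainder: −1.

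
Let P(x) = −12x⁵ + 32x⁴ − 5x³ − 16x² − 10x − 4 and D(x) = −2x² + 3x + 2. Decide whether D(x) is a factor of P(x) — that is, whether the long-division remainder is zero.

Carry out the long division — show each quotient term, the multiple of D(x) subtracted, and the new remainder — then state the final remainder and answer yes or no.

R(x) = 0, so D(x) is a factor of P(x). yes

Step 1: lead(−12x⁵ + 32x⁴ − 5x³ − 16x² − 10x − 4) ÷ lead(D) = −12x⁵ ÷ −2x² = 6x³. Subtract (6x³)·D = −12x⁵ + 18x⁴ + 12x³. Remainder: 14x⁴ − 17x³ − 16x² − 10x − 4.
Step 2: lead(14x⁴ − 17x³ − 16x² − 10x − 4) ÷ lead(D) = 14x⁴ ÷ −2x² = −7x². Subtract (−7x²)·D = 14x⁴ − 21x³ − 14x². Remainder: 4x³ − 2x² − 10x − 4.
Step 3: lead(4x³ − 2x² − 10x − 4) ÷ lead(D) = 4x³ ÷ −2x² = −2x. Subtract (−2x)·D = 4x³ − 6x² − 4x. Remainder: 4x² − 6x − 4.
Step 4: lead(4x² − 6x − 4) ÷ lead(D) = 4x² ÷ −2x² = −2. Subtract (−2)·D = 4x² − 6x − 4. Remainder: 0.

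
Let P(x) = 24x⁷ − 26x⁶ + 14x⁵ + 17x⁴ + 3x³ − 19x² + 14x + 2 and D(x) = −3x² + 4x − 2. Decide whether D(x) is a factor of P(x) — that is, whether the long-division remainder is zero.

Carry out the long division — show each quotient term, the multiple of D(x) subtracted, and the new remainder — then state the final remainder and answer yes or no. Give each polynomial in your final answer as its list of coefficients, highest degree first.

R = [0], so D(x) is a factor of P(x). yes

Step 1: lead(24x⁷ − 26x⁶ + 14x⁵ + 17x⁴ + 3x³ − 19x² + 14x + 2) ÷ lead(D) = 24x⁷ ÷ −3x² = −8x⁵. Subtract (−8x⁵)·D = 24x⁷ − 32x⁶ + 16x⁵. Remainder: 6x⁶ − 2x⁵ + 17x⁴ + 3x³ − 19x² + 14x + 2.
Step 2: lead(6x⁶ − 2x⁵ + 17x⁴ + 3x³ − 19x² + 14x + 2) ÷ lead(D) = 6x⁶ ÷ −3x² = −2x⁴. Subtract (−2x⁴)·D = 6x⁶ − 8x⁵ + 4x⁴. Remainder: 6x⁵ + 13x⁴ + 3x³ − 19x² + 14x + 2.
Step 3: lead(6x⁵ + 13x⁴ + 3x³ − 19x² + 14x + 2) ÷ lead(D) = 6x⁵ ÷ −3x² = −2x³. Subtract (−2x³)·D = 6x⁵ − 8x⁴ + 4x³. Remainder: 21x⁴ − x³ − 19x² + 14x + 2.
Step 4: lead(21x⁴ − x³ − 19x² + 14x + 2) ÷ lead(D) = 21x⁴ ÷ −3x² = −7x². Subtract (−7x²)·D = 21x⁴ − 28x³ + 14x². Remainder: 27x³ − 33x² + 14x + 2.
Step 5: lead(27x³ − 33x² + 14x + 2) ÷ lead(D) = 27x³ ÷ −3x² = −9x. Subtract (−9x)·D = 27x³ − 36x² + 18x. Remainder: 3x² − 4x + 2.
Step 6: lead(3x² − 4x + 2) ÷ lead(D) = 3x² ÷ −3x² = −1. Subtract (−1)·D = 3x² − 4x + 2. Remainder: 0.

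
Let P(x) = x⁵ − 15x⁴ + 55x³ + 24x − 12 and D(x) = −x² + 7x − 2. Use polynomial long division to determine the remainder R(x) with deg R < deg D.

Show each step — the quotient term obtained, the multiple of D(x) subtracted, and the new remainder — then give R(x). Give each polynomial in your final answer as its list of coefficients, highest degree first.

R = [-5, -2]

Step 1: lead(x⁵ − 15x⁴ + 55x³ + 24x − 12) ÷ lead(D) = x⁵ ÷ −x² = −x³. Subtract (−x³)·D = x⁵ − 7x⁴ + 2x³. Remainder: −8x⁴ + 53x³ + 24x − 12.
Step 2: lead(−8x⁴ + 53x³ + 24x − 12) ÷ lead(D) = −8x⁴ ÷ −x² = 8x². Subtract (8x²)·D = −8x⁴ + 56x³ − 16x². Remainder: −3x³ + 16x² + 24x − 12.
Step 3: lead(−3x³ + 16x² + 24x − 12) ÷ lead(D) = −3x³ ÷ −x² = 3x. Subtract (3x)·D = −3x³ + 21x² − 6x. Remainder: −5x² + 30x − 12.
Step 4: lead(−5x² + 30x − 12) ÷ lead(D) = −5x² ÷ −x² = 5. Subtract (5)·D = −5x² + 35x − 10. Remainder: −5x − 2.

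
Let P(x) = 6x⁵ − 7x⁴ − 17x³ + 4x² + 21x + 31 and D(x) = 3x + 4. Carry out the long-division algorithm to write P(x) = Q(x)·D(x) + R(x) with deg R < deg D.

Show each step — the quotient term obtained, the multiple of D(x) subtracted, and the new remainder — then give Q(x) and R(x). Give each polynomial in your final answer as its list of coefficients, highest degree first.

Q = [2, -5, 1, 0, 7]; R = [3]

Step 1: lead(6x⁵ − 7x⁴ − 17x³ + 4x² + 21x + 31) ÷ lead(D) = 6x⁵ ÷ 3x = 2x⁴. Subtract (2x⁴)·D = 6x⁵ + 8x⁴. Remainder: −15x⁴ − 17x³ + 4x² + 21x + 31.
Step 2: lead(−15x⁴ − 17x³ + 4x² + 21x + 31) ÷ lead(D) = −15x⁴ ÷ 3x = −5x³. Subtract (−5x³)·D = −15x⁴ − 20x³. Remainder: 3x³ + 4x² + 21x + 31.
Step 3: lead(3x³ + 4x² + 21x + 31) ÷ lead(D) = 3x³ ÷ 3x = x². Subtract (x²)·D = 3x³ + 4x². Remainder: 21x + 31.
Step 4: lead(21x + 31) ÷ lead(D) = 21x ÷ 3x = 7. Subtract (7)·D = 21x + 28. Remainder: 3.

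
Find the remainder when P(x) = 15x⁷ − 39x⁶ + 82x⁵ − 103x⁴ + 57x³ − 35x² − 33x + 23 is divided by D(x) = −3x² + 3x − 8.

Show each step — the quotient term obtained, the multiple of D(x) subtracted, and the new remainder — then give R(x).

Step 1: lead(15x⁷ − 39x⁶ + 82x⁵ − 103x⁴ + 57x³ − 35x² − 33x + 23) ÷ lead(D) = 15x⁷ ÷ −3x² = −5x⁵. Subtract (−5x⁵)·D = 15x⁷ − 15x⁶ + 40x⁵. Remainder: −24x⁶ + 42x⁵ − 103x⁴ + 57x³ − 35x² − 33x + 23.
Step 2: lead(−24x⁶ + 42x⁵ − 103x⁴ + 57x³ − 35x² − 33x + 23) ÷ lead(D) = −24x⁶ ÷ −3x² = 8x⁴. Subtract (8x⁴)·D = −24x⁶ + 24x⁵ − 64x⁴. Remainder: 18x⁵ − 39x⁴ + 57x³ − 35x² − 33x + 23.
Step 3: lead(18x⁵ − 39x⁴ + 57x³ − 35x² − 33x + 23) ÷ lead(D) = 18x⁵ ÷ −3x² = −6x³. Subtract (−6x³)·D = 18x⁵ − 18x⁴ + 48x³. Remainder: −21x⁴ + 9x³ − 35x² − 33x + 23.
Step 4: lead(−21x⁴ + 9x³ − 35x² − 33x + 23) ÷ lead(D) = −21x⁴ ÷ −3x² = 7x². Subtract (7x²)·D = −21x⁴ + 21x³ − 56x². Remainder: −12x³ + 21x² − 33x + 23.
Step 5: lead(−12x³ + 21x² − 33x + 23) ÷ lead(D) = −12x³ ÷ −3x² = 4x. Subtract (4x)·D = −12x³ + 12x² − 32x. Remainder: 9x² − x + 23.
Step 6: lead(9x² − x + 23) ÷ lead(D) = 9x² ÷ −3x² = −3. Subtract (−3)·D = 9x² − 9x + 24. Remainder: 8x − 1.

R(x) = 8x − 1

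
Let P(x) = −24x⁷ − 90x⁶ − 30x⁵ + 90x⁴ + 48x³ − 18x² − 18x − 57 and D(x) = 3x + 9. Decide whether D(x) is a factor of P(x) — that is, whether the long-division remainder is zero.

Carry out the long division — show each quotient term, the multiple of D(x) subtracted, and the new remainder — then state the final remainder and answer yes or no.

Step 1: lead(−24x⁷ − 90x⁶ − 30x⁵ + 90x⁴ + 48x³ − 18x² − 18x − 57) ÷ lead(D) = −24x⁷ ÷ 3x = −8x⁶. Subtract (−8x⁶)·D = −24x⁷ − 72x⁶. Remainder: −18x⁶ − 30x⁵ + 90x⁴ + 48x³ − 18x² − 18x − 57.
Step 2: lead(−18x⁶ − 30x⁵ + 90x⁴ + 48x³ − 18x² − 18x − 57) ÷ lead(D) = −18x⁶ ÷ 3x = −6x⁵. Subtract (−6x⁵)·D = −18x⁶ − 54x⁵. Remainder: 24x⁵ + 90x⁴ + 48x³ − 18x² − 18x − 57.
Step 3: lead(24x⁵ + 90x⁴ + 48x³ − 18x² − 18x − 57) ÷ lead(D) = 24x⁵ ÷ 3x = 8x⁴. Subtract (8x⁴)·D = 24x⁵ + 72x⁴. Remainder: 18x⁴ + 48x³ − 18x² − 18x − 57.
Step 4: lead(18x⁴ + 48x³ − 18x² − 18x − 57) ÷ lead(D) = 18x⁴ ÷ 3x = 6x³. Subtract (6x³)·D = 18x⁴ + 54x³. Remainder: −6x³ − 18x² − 18x − 57.
Step 5: lead(−6x³ − 18x² − 18x − 57) ÷ lead(D) = −6x³ ÷ 3x = −2x². Subtract (−2x²)·D = −6x³ − 18x². Remainder: −18x − 57.
Step 6: lead(−18x − 57) ÷ lead(D) = −18x ÷ 3x = −6. Subtract (−6)·D = −18x − 54. Remainder: −3.

R(x) = −3, so D(x) is not a factor of P(x). no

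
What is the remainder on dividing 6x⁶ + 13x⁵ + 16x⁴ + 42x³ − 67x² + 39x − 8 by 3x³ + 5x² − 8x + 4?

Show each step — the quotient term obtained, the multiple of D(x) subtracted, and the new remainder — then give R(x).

R(x) = 6x² − 5x − 4

Step 1: lead(6x⁶ + 13x⁵ + 16x⁴ + 42x³ − 67x² + 39x − 8) ÷ lead(D) = 6x⁶ ÷ 3x³ = 2x³. Subtract (2x³)·D = 6x⁶ + 10x⁵ − 16x⁴ + 8x³. Remainder: 3x⁵ + 32x⁴ + 34x³ − 67x² + 39x − 8.
Step 2: lead(3x⁵ + 32x⁴ + 34x³ − 67x² + 39x − 8) ÷ lead(D) = 3x⁵ ÷ 3x³ = x². Subtract (x²)·D = 3x⁵ + 5x⁴ − 8x³ + 4x². Remainder: 27x⁴ + 42x³ − 71x² + 39x − 8.
Step 3: lead(27x⁴ + 42x³ − 71x² + 39x − 8) ÷ lead(D) = 27x⁴ ÷ 3x³ = 9x. Subtract (9x)·D = 27x⁴ + 45x³ − 72x² + 36x. Remainder: −3x³ + x² + 3x − 8.
Step 4: lead(−3x³ + x² + 3x − 8) ÷ lead(D) = −3x³ ÷ 3x³ = −1. Subtract (−1)·D = −3x³ − 5x² + 8x − 4. Remainder: 6x² − 5x − 4.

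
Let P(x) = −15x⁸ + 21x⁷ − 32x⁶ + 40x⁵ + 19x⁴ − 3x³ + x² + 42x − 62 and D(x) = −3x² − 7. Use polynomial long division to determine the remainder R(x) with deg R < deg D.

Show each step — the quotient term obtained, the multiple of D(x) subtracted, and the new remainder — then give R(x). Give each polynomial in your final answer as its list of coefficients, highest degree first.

Step 1: lead(−15x⁸ + 21x⁷ − 32x⁶ + 40x⁵ + 19x⁴ − 3x³ + x² + 42x − 62) ÷ lead(D) = −15x⁸ ÷ −3x² = 5x⁶. Subtract (5x⁶)·D = −15x⁸ − 35x⁶. Remainder: 21x⁷ + 3x⁶ + 40x⁵ + 19x⁴ − 3x³ + x² + 42x − 62.
Step 2: lead(21x⁷ + 3x⁶ + 40x⁵ + 19x⁴ − 3x³ + x² + 42x − 62) ÷ lead(D) = 21x⁷ ÷ −3x² = −7x⁵. Subtract (−7x⁵)·D = 21x⁷ + 49x⁵. Remainder: 3x⁶ − 9x⁵ + 19x⁴ − 3x³ + x² + 42x − 62.
Step 3: lead(3x⁶ − 9x⁵ + 19x⁴ − 3x³ + x² + 42x − 62) ÷ lead(D) = 3x⁶ ÷ −3x² = −x⁴. Subtract (−x⁴)·D = 3x⁶ + 7x⁴. Remainder: −9x⁵ + 12x⁴ − 3x³ + x² + 42x − 62.
Step 4: lead(−9x⁵ + 12x⁴ − 3x³ + x² + 42x − 62) ÷ lead(D) = −9x⁵ ÷ −3x² = 3x³. Subtract (3x³)·D = −9x⁵ − 21x³. Remainder: 12x⁴ + 18x³ + x² + 42x − 62.
Step 5: lead(12x⁴ + 18x³ + x² + 42x − 62) ÷ lead(D) = 12x⁴ ÷ −3x² = −4x². Subtract (−4x²)·D = 12x⁴ + 28x². Remainder: 18x³ − 27x² + 42x − 62.
Step 6: lead(18x³ − 27x² + 42x − 62) ÷ lead(D) = 18x³ ÷ −3x² = −6x. Subtract (−6x)·D = 18x³ + 42x. Remainder: −27x² − 62.
Step 7: lead(−27x² − 62) ÷ lead(D) = −27x² ÷ −3x² = 9. Subtract (9)·D = −27x² − 63. Remainder: 1.

R = [1]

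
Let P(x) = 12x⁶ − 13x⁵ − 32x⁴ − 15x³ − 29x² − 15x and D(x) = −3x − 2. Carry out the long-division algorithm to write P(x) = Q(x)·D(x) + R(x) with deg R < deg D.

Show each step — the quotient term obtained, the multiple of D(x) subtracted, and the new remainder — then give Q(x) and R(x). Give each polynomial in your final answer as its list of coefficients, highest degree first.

Step 1: lead(12x⁶ − 13x⁵ − 32x⁴ − 15x³ − 29x² − 15x) ÷ lead(D) = 12x⁶ ÷ −3x = −4x⁵. Subtract (−4x⁵)·D = 12x⁶ + 8x⁵. Remainder: −21x⁵ − 32x⁴ − 15x³ − 29x² − 15x.
Step 2: lead(−21x⁵ − 32x⁴ − 15x³ − 29x² − 15x) ÷ lead(D) = −21x⁵ ÷ −3x = 7x⁴. Subtract (7x⁴)·D = −21x⁵ − 14x⁴. Remainder: −18x⁴ − 15x³ − 29x² − 15x.
Step 3: lead(−18x⁴ − 15x³ − 29x² − 15x) ÷ lead(D) = −18x⁴ ÷ −3x = 6x³. Subtract (6x³)·D = −18x⁴ − 12x³. Remainder: −3x³ − 29x² − 15x.
Step 4: lead(−3x³ − 29x² − 15x) ÷ lead(D) = −3x³ ÷ −3x = x². Subtract (x²)·D = −3x³ − 2x². Remainder: −27x² − 15x.
Step 5: lead(−27x² − 15x) ÷ lead(D) = −27x² ÷ −3x = 9x. Subtract (9x)·D = −27x² − 18x. Remainder: 3x.
Step 6: lead(3x) ÷ lead(D) = 3x ÷ −3x = −1. Subtract (−1)·D = 3x + 2. Remainder: −2.

Q = [-4, 7, 6, 1, 9, -1]; R = [-2]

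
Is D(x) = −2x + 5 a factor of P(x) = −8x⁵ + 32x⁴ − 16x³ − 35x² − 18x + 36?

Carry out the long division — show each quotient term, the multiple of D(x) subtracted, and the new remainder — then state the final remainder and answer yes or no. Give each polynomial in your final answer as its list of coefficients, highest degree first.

R = [-9], so D(x) is not a factor of P(x). no

Step 1: lead(−8x⁵ + 32x⁴ − 16x³ − 35x² − 18x + 36) ÷ lead(D) = −8x⁵ ÷ −2x = 4x⁴. Subtract (4x⁴)·D = −8x⁵ + 20x⁴. Remainder: 12x⁴ − 16x³ − 35x² − 18x + 36.
Step 2: lead(12x⁴ − 16x³ − 35x² − 18x + 36) ÷ lead(D) = 12x⁴ ÷ −2x = −6x³. Subtract (−6x³)·D = 12x⁴ − 30x³. Remainder: 14x³ − 35x² − 18x + 36.
Step 3: lead(14x³ − 35x² − 18x + 36) ÷ lead(D) = 14x³ ÷ −2x = −7x². Subtract (−7x²)·D = 14x³ − 35x². Remainder: −18x + 36.
Step 4: lead(−18x + 36) ÷ lead(D) = −18x ÷ −2x = 9. Subtract (9)·D = −18x + 45. Remainder: −9.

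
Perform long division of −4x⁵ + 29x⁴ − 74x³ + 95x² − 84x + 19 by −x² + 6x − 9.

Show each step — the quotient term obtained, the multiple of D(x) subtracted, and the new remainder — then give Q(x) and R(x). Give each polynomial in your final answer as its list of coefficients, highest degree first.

Q = [4, -5, 8, -2]; R = [1]

Step 1: lead(−4x⁵ + 29x⁴ − 74x³ + 95x² − 84x + 19) ÷ lead(D) = −4x⁵ ÷ −x² = 4x³. Subtract (4x³)·D = −4x⁵ + 24x⁴ − 36x³. Remainder: 5x⁴ − 38x³ + 95x² − 84x + 19.
Step 2: lead(5x⁴ − 38x³ + 95x² − 84x + 19) ÷ lead(D) = 5x⁴ ÷ −x² = −5x². Subtract (−5x²)·D = 5x⁴ − 30x³ + 45x². Remainder: −8x³ + 50x² − 84x + 19.
Step 3: lead(−8x³ + 50x² − 84x + 19) ÷ lead(D) = −8x³ ÷ −x² = 8x. Subtract (8x)·D = −8x³ + 48x² − 72x. Remainder: 2x² − 12x + 19.
Step 4: lead(2x² − 12x + 19) ÷ lead(D) = 2x² ÷ −x² = −2. Subtract (−2)·D = 2x² − 12x + 18. Remainder: 1.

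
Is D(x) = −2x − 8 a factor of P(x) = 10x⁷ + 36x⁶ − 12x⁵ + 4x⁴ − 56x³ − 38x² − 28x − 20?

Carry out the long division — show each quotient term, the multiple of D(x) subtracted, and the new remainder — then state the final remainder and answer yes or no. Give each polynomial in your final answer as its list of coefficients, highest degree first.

Step 1: lead(10x⁷ + 36x⁶ − 12x⁵ + 4x⁴ − 56x³ − 38x² − 28x − 20) ÷ lead(D) = 10x⁷ ÷ −2x = −5x⁶. Subtract (−5x⁶)·D = 10x⁷ + 40x⁶. Remainder: −4x⁶ − 12x⁵ + 4x⁴ − 56x³ − 38x² − 28x − 20.
Step 2: lead(−4x⁶ − 12x⁵ + 4x⁴ − 56x³ − 38x² − 28x − 20) ÷ lead(D) = −4x⁶ ÷ −2x = 2x⁵. Subtract (2x⁵)·D = −4x⁶ − 16x⁵. Remainder: 4x⁵ + 4x⁴ − 56x³ − 38x² − 28x − 20.
Step 3: lead(4x⁵ + 4x⁴ − 56x³ − 38x² − 28x − 20) ÷ lead(D) = 4x⁵ ÷ −2x = −2x⁴. Subtract (−2x⁴)·D = 4x⁵ + 16x⁴. Remainder: −12x⁴ − 56x³ − 38x² − 28x − 20.
Step 4: lead(−12x⁴ − 56x³ − 38x² − 28x − 20) ÷ lead(D) = −12x⁴ ÷ −2x = 6x³. Subtract (6x³)·D = −12x⁴ − 48x³. Remainder: −8x³ − 38x² − 28x − 20.
Step 5: lead(−8x³ − 38x² − 28x − 20) ÷ lead(D) = −8x³ ÷ −2x = 4x². Subtract (4x²)·D = −8x³ − 32x². Remainder: −6x² − 28x − 20.
Step 6: lead(−6x² − 28x − 20) ÷ lead(D) = −6x² ÷ −2x = 3x. Subtract (3x)·D = −6x² − 24x. Remainder: −4x − 20.
Step 7: lead(−4x − 20) ÷ lead(D) = −4x ÷ −2x = 2. Subtract (2)·D = −4x − 16. Remainder: −4.

R = [-4], so D(x) is not a factor of P(x). no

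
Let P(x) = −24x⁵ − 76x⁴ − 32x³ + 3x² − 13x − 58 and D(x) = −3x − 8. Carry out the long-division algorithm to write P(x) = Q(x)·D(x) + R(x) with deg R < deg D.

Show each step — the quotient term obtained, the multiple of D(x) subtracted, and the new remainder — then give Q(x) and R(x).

Step 1: lead(−24x⁵ − 76x⁴ − 32x³ + 3x² − 13x − 58) ÷ lead(D) = −24x⁵ ÷ −3x = 8x⁴. Subtract (8x⁴)·D = −24x⁵ − 64x⁴. Remainder: −12x⁴ − 32x³ + 3x² − 13x − 58.
Step 2: lead(−12x⁴ − 32x³ + 3x² − 13x − 58) ÷ lead(D) = −12x⁴ ÷ −3x = 4x³. Subtract (4x³)·D = −12x⁴ − 32x³. Remainder: 3x² − 13x − 58.
Step 3: lead(3x² − 13x − 58) ÷ lead(D) = 3x² ÷ −3x = −x. Subtract (−x)·D = 3x² + 8x. Remainder: −21x − 58.
Step 4: lead(−21x − 58) ÷ lead(D) = −21x ÷ −3x = 7. Subtract (7)·D = −21x − 56. Remainder: −2.

Q(x) = 8x⁴ + 4x³ − x + 7; R(x) = −2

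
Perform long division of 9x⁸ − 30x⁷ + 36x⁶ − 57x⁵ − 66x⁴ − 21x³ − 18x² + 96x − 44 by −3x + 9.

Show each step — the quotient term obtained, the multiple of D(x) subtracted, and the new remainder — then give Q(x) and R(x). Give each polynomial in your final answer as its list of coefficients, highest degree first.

Q = [-3, 1, -9, -8, -2, 1, 9, -5]; R = [1]

Step 1: lead(9x⁸ − 30x⁷ + 36x⁶ − 57x⁵ − 66x⁴ − 21x³ − 18x² + 96x − 44) ÷ lead(D) = 9x⁸ ÷ −3x = −3x⁷. Subtract (−3x⁷)·D = 9x⁸ − 27x⁷. Remainder: −3x⁷ + 36x⁶ − 57x⁵ − 66x⁴ − 21x³ − 18x² + 96x − 44.
Step 2: lead(−3x⁷ + 36x⁶ − 57x⁵ − 66x⁴ − 21x³ − 18x² + 96x − 44) ÷ lead(D) = −3x⁷ ÷ −3x = x⁶. Subtract (x⁶)·D = −3x⁷ + 9x⁶. Remainder: 27x⁶ − 57x⁵ − 66x⁴ − 21x³ − 18x² + 96x − 44.
Step 3: lead(27x⁶ − 57x⁵ − 66x⁴ − 21x³ − 18x² + 96x − 44) ÷ lead(D) = 27x⁶ ÷ −3x = −9x⁵. Subtract (−9x⁵)·D = 27x⁶ − 81x⁵. Remainder: 24x⁵ − 66x⁴ − 21x³ − 18x² + 96x − 44.
Step 4: lead(24x⁵ − 66x⁴ − 21x³ − 18x² + 96x − 44) ÷ lead(D) = 24x⁵ ÷ −3x = −8x⁴. Subtract (−8x⁴)·D = 24x⁵ − 72x⁴. Remainder: 6x⁴ − 21x³ − 18x² + 96x − 44.
Step 5: lead(6x⁴ − 21x³ − 18x² + 96x − 44) ÷ lead(D) = 6x⁴ ÷ −3x = −2x³. Subtract (−2x³)·D = 6x⁴ − 18x³. Remainder: −3x³ − 18x² + 96x − 44.
Step 6: lead(−3x³ − 18x² + 96x − 44) ÷ lead(D) = −3x³ ÷ −3x = x². Subtract (x²)·D = −3x³ + 9x². Remainder: −27x² + 96x − 44.
Step 7: lead(−27x² + 96x − 44) ÷ lead(D) = −27x² ÷ −3x = 9x. Subtract (9x)·D = −27x² + 81x. Remainder: 15x − 44.
Step 8: lead(15x − 44) ÷ lead(D) = 15x ÷ −3x = −5. Subtract (−5)·D = 15x − 45. Remainder: 1.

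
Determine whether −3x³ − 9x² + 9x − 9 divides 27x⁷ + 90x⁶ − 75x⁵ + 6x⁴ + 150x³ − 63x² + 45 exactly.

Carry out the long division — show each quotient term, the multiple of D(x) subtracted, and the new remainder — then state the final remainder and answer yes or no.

Step 1: lead(27x⁷ + 90x⁶ − 75x⁵ + 6x⁴ + 150x³ − 63x² + 45) ÷ lead(D) = 27x⁷ ÷ −3x³ = −9x⁴. Subtract (−9x⁴)·D = 27x⁷ + 81x⁶ − 81x⁵ + 81x⁴. Remainder: 9x⁶ + 6x⁵ − 75x⁴ + 150x³ − 63x² + 45.
Step 2: lead(9x⁶ + 6x⁵ − 75x⁴ + 150x³ − 63x² + 45) ÷ lead(D) = 9x⁶ ÷ −3x³ = −3x³. Subtract (−3x³)·D = 9x⁶ + 27x⁵ − 27x⁴ + 27x³. Remainder: −21x⁵ − 48x⁴ + 123x³ − 63x² + 45.
Step 3: lead(−21x⁵ − 48x⁴ + 123x³ − 63x² + 45) ÷ lead(D) = −21x⁵ ÷ −3x³ = 7x². Subtract (7x²)·D = −21x⁵ − 63x⁴ + 63x³ − 63x². Remainder: 15x⁴ + 60x³ + 45.
Step 4: lead(15x⁴ + 60x³ + 45) ÷ lead(D) = 15x⁴ ÷ −3x³ = −5x. Subtract (−5x)·D = 15x⁴ + 45x³ − 45x² + 45x. Remainder: 15x³ + 45x² − 45x + 45.
Step 5: lead(15x³ + 45x² − 45x + 45) ÷ lead(D) = 15x³ ÷ −3x³ = −5. Subtract (−5)·D = 15x³ + 45x² − 45x + 45. Remainder: 0.

R(x) = 0, so D(x) is a factor of P(x). yes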